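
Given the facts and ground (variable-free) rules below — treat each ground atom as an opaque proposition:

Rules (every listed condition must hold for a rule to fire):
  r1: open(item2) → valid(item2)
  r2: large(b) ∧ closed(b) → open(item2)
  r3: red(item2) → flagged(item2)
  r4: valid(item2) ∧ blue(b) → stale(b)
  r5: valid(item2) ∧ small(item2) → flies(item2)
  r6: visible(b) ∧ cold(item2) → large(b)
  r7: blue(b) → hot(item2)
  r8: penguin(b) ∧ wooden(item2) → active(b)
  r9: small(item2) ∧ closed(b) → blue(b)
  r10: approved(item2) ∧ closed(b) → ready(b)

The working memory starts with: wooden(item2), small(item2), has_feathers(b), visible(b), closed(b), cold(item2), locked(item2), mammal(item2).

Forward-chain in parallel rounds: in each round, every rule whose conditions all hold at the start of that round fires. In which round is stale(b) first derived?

Round 1: r6 [visible(b) ∧ cold(item2) → large(b)]; r9 [small(item2) ∧ closed(b) → blue(b)]. New: large(b), blue(b).
Round 2: r2 [large(b) ∧ closed(b) → open(item2)]; r7 [blue(b) → hot(item2)]. New: open(item2), hot(item2).
Round 3: r1 [open(item2) → valid(item2)]. New: valid(item2).
Round 4: r4 [valid(item2) ∧ blue(b) → stale(b)]; r5 [valid(item2) ∧ small(item2) → flies(item2)]. New: stale(b), flies(item2).
stale(b) first appears in round 4.

4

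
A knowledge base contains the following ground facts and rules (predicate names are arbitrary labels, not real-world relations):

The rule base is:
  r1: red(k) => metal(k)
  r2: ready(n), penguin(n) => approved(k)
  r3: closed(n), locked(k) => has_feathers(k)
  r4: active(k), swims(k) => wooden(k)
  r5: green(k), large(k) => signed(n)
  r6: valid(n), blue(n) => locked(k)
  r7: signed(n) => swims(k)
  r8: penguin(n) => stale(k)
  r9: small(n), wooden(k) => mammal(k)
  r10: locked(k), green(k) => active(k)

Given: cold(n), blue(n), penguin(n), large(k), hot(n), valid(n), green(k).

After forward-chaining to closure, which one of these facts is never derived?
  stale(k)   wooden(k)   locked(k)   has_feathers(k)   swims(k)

Round 1: r5 [green(k), large(k) => signed(n)]; r6 [valid(n), blue(n) => locked(k)]; r8 [penguin(n) => stale(k)]. New: signed(n), locked(k), stale(k).
Round 2: r7 [signed(n) => swims(k)]; r10 [locked(k), green(k) => active(k)]. New: swims(k), active(k).
Round 3: r4 [active(k), swims(k) => wooden(k)]. New: wooden(k).
Derived: swims(k) (round 2), stale(k) (round 1), locked(k) (round 1), wooden(k) (round 3). has_feathers(k) never appears in any round.

has_feathers(k)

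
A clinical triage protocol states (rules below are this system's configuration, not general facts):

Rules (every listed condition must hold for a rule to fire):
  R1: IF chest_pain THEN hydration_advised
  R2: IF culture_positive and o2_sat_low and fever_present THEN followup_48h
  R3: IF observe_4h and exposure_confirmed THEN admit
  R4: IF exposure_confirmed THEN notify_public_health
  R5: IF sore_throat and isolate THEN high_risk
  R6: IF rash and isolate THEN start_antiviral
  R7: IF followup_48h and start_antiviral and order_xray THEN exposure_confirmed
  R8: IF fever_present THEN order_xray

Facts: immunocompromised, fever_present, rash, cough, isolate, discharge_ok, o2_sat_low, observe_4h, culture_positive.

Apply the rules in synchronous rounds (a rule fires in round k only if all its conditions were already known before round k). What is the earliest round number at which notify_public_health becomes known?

3

Round 1: R2 [IF culture_positive and o2_sat_low and fever_present THEN followup_48h]; R6 [IF rash and isolate THEN start_antiviral]; R8 [IF fever_present THEN order_xray]. New: followup_48h, start_antiviral, order_xray.
Round 2: R7 [IF followup_48h and start_antiviral and order_xray THEN exposure_confirmed]. New: exposure_confirmed.
Round 3: R3 [IF observe_4h and exposure_confirmed THEN admit]; R4 [IF exposure_confirmed THEN notify_public_health]. New: admit, notify_public_health.
notify_public_health first appears in round 3.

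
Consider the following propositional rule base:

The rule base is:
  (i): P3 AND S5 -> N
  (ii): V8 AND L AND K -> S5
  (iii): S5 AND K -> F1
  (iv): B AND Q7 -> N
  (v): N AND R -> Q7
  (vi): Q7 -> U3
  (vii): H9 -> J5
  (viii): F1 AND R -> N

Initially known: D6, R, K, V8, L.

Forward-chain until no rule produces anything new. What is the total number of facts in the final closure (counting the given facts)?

Round 1: (ii) [V8 AND L AND K -> S5]. New: S5.
Round 2: (iii) [S5 AND K -> F1]. New: F1.
Round 3: (viii) [F1 AND R -> N]. New: N.
Round 4: (v) [N AND R -> Q7]. New: Q7.
Round 5: (vi) [Q7 -> U3]. New: U3.
Closure: {D6, F1, K, L, N, Q7, R, S5, U3, V8} — 10 facts.

10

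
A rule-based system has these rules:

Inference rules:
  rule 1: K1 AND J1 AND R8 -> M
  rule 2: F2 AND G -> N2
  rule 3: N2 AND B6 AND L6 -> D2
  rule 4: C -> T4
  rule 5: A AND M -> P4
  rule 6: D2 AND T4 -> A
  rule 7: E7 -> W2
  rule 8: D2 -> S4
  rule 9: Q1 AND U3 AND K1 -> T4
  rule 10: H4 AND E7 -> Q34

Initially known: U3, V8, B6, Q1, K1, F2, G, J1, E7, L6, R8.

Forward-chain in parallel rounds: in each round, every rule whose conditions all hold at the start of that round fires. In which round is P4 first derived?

[1] rule 1 [K1 AND J1 AND R8 -> M]; rule 2 [F2 AND G -> N2]; rule 7 [E7 -> W2]; rule 9 [Q1 AND U3 AND K1 -> T4]. ⇒ new: M, N2, W2, T4.
[2] rule 3 [N2 AND B6 AND L6 -> D2]. ⇒ new: D2.
[3] rule 6 [D2 AND T4 -> A]; rule 8 [D2 -> S4]. ⇒ new: A, S4.
[4] rule 5 [A AND M -> P4]. ⇒ new: P4.
P4 first appears in round 4.

4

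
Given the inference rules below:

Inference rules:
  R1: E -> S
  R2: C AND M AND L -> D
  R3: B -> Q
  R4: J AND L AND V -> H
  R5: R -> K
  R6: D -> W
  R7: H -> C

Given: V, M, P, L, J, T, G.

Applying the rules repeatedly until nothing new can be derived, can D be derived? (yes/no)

[1] R4 [J AND L AND V -> H]. ⇒ new: H.
[2] R7 [H -> C]. ⇒ new: C.
[3] R2 [C AND M AND L -> D]. ⇒ new: D.
[4] R6 [D -> W]. ⇒ new: W.
D appears in round 3, so it is derivable.

yes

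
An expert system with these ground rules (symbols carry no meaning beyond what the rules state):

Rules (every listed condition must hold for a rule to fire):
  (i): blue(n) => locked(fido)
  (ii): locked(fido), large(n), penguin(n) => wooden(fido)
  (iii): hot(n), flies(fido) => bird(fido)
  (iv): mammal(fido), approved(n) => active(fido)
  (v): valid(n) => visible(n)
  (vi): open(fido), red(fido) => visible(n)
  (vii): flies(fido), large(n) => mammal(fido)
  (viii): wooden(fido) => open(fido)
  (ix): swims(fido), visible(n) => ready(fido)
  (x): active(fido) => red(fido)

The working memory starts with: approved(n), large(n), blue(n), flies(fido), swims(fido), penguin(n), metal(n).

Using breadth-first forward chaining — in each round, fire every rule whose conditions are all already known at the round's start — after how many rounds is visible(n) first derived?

4

Round 1: (i) [blue(n) => locked(fido)]; (vii) [flies(fido), large(n) => mammal(fido)]. Adds locked(fido), mammal(fido).
Round 2: (ii) [locked(fido), large(n), penguin(n) => wooden(fido)]; (iv) [mammal(fido), approved(n) => active(fido)]. Adds wooden(fido), active(fido).
Round 3: (viii) [wooden(fido) => open(fido)]; (x) [active(fido) => red(fido)]. Adds open(fido), red(fido).
Round 4: (vi) [open(fido), red(fido) => visible(n)]. Adds visible(n).
visible(n) first appears in round 4.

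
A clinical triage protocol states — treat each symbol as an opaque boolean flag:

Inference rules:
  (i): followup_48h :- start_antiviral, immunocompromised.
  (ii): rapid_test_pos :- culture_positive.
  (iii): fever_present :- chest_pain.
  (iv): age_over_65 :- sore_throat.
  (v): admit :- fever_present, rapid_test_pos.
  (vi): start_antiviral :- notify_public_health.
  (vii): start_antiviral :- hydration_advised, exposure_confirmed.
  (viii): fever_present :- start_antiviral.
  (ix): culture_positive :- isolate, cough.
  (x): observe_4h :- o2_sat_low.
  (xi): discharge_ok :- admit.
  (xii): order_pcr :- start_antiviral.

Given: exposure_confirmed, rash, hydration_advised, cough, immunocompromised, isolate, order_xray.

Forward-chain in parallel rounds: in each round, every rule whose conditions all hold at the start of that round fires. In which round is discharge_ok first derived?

Round 1 — (vii), (ix), derive start_antiviral, culture_positive.
Round 2 — (i), (ii), (viii), (xii), derive followup_48h, rapid_test_pos, fever_present, order_pcr.
Round 3 — (v), derive admit.
Round 4 — (xi), derive discharge_ok.
discharge_ok first appears in round 4.

4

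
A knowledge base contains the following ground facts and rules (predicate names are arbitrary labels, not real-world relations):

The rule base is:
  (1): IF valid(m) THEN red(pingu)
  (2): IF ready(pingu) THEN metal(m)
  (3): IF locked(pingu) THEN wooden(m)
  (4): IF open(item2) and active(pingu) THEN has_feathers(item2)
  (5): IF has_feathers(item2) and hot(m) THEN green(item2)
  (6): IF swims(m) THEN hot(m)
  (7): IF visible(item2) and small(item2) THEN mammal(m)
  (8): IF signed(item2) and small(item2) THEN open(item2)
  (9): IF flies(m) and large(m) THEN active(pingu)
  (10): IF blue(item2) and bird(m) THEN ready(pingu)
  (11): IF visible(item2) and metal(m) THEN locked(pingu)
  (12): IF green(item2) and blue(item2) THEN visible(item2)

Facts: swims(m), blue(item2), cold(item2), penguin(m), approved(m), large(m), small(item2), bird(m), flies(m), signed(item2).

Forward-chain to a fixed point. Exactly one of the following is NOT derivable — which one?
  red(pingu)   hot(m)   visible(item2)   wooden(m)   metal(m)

red(pingu)

Round 1 fires (6), (8), (9), (10), giving hot(m), open(item2), active(pingu), ready(pingu).
Round 2 fires (2), (4), giving metal(m), has_feathers(item2).
Round 3 fires (5), giving green(item2).
Round 4 fires (12), giving visible(item2).
Round 5 fires (7), (11), giving mammal(m), locked(pingu).
Round 6 fires (3), giving wooden(m).
Derived: wooden(m) (round 6), visible(item2) (round 4), metal(m) (round 2), hot(m) (round 1). red(pingu) never appears in any round.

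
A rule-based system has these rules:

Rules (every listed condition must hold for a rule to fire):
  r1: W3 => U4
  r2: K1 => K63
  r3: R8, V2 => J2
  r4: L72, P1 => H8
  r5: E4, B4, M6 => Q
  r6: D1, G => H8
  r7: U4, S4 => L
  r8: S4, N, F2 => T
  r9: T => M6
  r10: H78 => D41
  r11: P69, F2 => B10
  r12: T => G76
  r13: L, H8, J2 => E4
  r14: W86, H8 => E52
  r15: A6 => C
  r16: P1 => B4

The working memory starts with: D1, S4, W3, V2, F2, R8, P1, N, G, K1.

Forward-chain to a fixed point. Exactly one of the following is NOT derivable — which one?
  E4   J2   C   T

Round 1: r1 [W3 => U4]; r2 [K1 => K63]; r3 [R8, V2 => J2]; r6 [D1, G => H8]; r8 [S4, N, F2 => T]; r16 [P1 => B4]. Adds U4, K63, J2, H8, T, B4.
Round 2: r7 [U4, S4 => L]; r9 [T => M6]; r12 [T => G76]. Adds L, M6, G76.
Round 3: r13 [L, H8, J2 => E4]. Adds E4.
Round 4: r5 [E4, B4, M6 => Q]. Adds Q.
Derived: E4 (round 3), T (round 1), J2 (round 1). C never appears in any round.

C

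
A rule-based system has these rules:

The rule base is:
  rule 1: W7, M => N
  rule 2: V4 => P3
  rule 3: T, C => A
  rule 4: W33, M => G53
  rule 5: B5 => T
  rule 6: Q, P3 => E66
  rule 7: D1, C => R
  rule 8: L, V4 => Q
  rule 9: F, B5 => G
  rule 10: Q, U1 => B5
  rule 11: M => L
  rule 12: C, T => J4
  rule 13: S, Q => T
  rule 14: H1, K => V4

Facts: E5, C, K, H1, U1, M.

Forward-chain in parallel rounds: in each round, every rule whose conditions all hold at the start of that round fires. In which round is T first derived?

4

Round 1: rule 11 [M => L]; rule 14 [H1, K => V4]. Adds L, V4.
Round 2: rule 2 [V4 => P3]; rule 8 [L, V4 => Q]. Adds P3, Q.
Round 3: rule 6 [Q, P3 => E66]; rule 10 [Q, U1 => B5]. Adds E66, B5.
Round 4: rule 5 [B5 => T]. Adds T.
T first appears in round 4.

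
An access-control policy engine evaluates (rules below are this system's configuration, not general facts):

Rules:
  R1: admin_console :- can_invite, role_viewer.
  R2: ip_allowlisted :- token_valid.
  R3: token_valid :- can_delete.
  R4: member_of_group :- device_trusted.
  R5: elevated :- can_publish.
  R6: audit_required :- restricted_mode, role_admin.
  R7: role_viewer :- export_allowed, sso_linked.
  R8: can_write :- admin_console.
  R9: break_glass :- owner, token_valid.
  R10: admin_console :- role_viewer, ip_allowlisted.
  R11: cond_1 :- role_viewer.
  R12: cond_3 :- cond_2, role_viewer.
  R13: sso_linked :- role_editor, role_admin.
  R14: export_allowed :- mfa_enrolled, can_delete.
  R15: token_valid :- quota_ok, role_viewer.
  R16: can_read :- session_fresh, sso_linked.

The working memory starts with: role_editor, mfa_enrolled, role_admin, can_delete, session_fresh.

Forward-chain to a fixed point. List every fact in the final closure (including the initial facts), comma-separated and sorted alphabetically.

admin_console, can_delete, can_read, can_write, cond_1, export_allowed, ip_allowlisted, mfa_enrolled, role_admin, role_editor, role_viewer, session_fresh, sso_linked, token_valid

Round 1: R3 [token_valid :- can_delete.]; R13 [sso_linked :- role_editor, role_admin.]; R14 [export_allowed :- mfa_enrolled, can_delete.]. Adds token_valid, sso_linked, export_allowed.
Round 2: R2 [ip_allowlisted :- token_valid.]; R7 [role_viewer :- export_allowed, sso_linked.]; R16 [can_read :- session_fresh, sso_linked.]. Adds ip_allowlisted, role_viewer, can_read.
Round 3: R10 [admin_console :- role_viewer, ip_allowlisted.]; R11 [cond_1 :- role_viewer.]. Adds admin_console, cond_1.
Round 4: R8 [can_write :- admin_console.]. Adds can_write.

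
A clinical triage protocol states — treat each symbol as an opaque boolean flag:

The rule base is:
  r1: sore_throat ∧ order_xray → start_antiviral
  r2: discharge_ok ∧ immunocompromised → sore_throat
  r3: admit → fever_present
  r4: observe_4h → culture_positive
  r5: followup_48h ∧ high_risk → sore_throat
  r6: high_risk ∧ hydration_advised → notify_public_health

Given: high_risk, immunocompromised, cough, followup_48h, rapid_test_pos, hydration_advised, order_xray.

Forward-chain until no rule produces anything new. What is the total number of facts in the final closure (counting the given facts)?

10

Round 1: r5 [followup_48h ∧ high_risk → sore_throat]; r6 [high_risk ∧ hydration_advised → notify_public_health]. Adds sore_throat, notify_public_health.
Round 2: r1 [sore_throat ∧ order_xray → start_antiviral]. Adds start_antiviral.
Closure: {cough, followup_48h, high_risk, hydration_advised, immunocompromised, notify_public_health, order_xray, rapid_test_pos, sore_throat, start_antiviral} — 10 facts.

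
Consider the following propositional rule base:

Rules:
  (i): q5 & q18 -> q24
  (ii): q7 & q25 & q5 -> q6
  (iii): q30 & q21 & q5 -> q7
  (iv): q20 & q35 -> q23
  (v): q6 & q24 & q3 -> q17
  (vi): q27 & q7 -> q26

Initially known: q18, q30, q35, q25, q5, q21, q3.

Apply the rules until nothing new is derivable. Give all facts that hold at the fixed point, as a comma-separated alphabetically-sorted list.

q17, q18, q21, q24, q25, q3, q30, q35, q5, q6, q7

Round 1 fires (i), (iii), giving q24, q7.
Round 2 fires (ii), giving q6.
Round 3 fires (v), giving q17.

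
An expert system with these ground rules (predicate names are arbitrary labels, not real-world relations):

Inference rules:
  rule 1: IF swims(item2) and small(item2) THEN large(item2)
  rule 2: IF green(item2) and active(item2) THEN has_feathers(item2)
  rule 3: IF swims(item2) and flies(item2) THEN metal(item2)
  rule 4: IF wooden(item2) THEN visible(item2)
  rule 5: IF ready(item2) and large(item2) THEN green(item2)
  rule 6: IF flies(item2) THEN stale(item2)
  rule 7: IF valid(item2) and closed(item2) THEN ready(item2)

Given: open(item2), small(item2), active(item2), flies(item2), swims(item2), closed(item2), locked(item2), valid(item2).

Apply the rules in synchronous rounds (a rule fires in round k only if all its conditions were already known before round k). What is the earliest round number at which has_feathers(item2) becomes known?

Round 1 fires rule 1, rule 3, rule 6, rule 7, giving large(item2), metal(item2), stale(item2), ready(item2).
Round 2 fires rule 5, giving green(item2).
Round 3 fires rule 2, giving has_feathers(item2).
has_feathers(item2) first appears in round 3.

3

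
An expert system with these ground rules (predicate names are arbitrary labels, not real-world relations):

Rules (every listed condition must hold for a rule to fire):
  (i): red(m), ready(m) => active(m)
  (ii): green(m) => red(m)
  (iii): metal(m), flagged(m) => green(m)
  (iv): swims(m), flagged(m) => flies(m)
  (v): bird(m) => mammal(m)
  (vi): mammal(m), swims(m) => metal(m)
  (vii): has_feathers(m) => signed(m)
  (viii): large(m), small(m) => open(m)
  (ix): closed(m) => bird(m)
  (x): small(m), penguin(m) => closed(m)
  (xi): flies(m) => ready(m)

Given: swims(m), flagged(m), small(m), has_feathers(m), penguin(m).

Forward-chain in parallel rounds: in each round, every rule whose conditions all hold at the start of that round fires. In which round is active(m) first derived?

7

Round 1: (iv) [swims(m), flagged(m) => flies(m)]; (vii) [has_feathers(m) => signed(m)]; (x) [small(m), penguin(m) => closed(m)]. New: flies(m), signed(m), closed(m).
Round 2: (ix) [closed(m) => bird(m)]; (xi) [flies(m) => ready(m)]. New: bird(m), ready(m).
Round 3: (v) [bird(m) => mammal(m)]. New: mammal(m).
Round 4: (vi) [mammal(m), swims(m) => metal(m)]. New: metal(m).
Round 5: (iii) [metal(m), flagged(m) => green(m)]. New: green(m).
Round 6: (ii) [green(m) => red(m)]. New: red(m).
Round 7: (i) [red(m), ready(m) => active(m)]. New: active(m).
active(m) first appears in round 7.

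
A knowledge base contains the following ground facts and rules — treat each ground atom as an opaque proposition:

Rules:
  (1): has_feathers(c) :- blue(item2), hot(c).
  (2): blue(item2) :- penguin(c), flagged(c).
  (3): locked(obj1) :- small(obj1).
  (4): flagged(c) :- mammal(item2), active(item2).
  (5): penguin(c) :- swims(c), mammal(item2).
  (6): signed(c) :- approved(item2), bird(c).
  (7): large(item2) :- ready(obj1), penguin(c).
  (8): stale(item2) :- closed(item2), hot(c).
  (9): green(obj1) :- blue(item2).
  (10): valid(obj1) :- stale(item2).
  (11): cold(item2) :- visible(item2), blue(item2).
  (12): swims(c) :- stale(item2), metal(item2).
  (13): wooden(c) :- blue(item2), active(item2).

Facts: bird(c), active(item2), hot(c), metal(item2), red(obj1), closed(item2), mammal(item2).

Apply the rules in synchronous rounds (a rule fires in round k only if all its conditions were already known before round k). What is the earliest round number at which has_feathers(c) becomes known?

Round 1: (4) [flagged(c) :- mammal(item2), active(item2).]; (8) [stale(item2) :- closed(item2), hot(c).]. Adds flagged(c), stale(item2).
Round 2: (10) [valid(obj1) :- stale(item2).]; (12) [swims(c) :- stale(item2), metal(item2).]. Adds valid(obj1), swims(c).
Round 3: (5) [penguin(c) :- swims(c), mammal(item2).]. Adds penguin(c).
Round 4: (2) [blue(item2) :- penguin(c), flagged(c).]. Adds blue(item2).
Round 5: (1) [has_feathers(c) :- blue(item2), hot(c).]; (9) [green(obj1) :- blue(item2).]; (13) [wooden(c) :- blue(item2), active(item2).]. Adds has_feathers(c), green(obj1), wooden(c).
has_feathers(c) first appears in round 5.

5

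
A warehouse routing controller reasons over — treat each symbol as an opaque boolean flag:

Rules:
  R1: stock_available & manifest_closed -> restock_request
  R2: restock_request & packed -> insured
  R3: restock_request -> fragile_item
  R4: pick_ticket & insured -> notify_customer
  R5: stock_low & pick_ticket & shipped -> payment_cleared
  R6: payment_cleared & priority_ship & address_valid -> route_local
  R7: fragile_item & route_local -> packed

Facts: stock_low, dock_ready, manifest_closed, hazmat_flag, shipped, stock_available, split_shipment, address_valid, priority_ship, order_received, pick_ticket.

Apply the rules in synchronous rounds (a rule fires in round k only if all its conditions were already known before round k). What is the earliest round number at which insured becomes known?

Round 1 fires R1, R5, giving restock_request, payment_cleared.
Round 2 fires R3, R6, giving fragile_item, route_local.
Round 3 fires R7, giving packed.
Round 4 fires R2, giving insured.
insured first appears in round 4.

4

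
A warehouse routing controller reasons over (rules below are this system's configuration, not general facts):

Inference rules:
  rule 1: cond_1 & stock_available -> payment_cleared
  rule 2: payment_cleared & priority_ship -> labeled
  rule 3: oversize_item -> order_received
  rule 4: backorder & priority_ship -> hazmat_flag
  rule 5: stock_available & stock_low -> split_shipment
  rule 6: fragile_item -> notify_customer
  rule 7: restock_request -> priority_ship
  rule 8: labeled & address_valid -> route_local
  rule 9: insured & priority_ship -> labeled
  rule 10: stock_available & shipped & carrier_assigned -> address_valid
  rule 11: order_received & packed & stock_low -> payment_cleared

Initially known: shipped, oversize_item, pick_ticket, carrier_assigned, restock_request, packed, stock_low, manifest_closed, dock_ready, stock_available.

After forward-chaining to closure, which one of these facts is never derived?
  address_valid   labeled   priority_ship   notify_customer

notify_customer

[1] rule 3 [oversize_item -> order_received]; rule 5 [stock_available & stock_low -> split_shipment]; rule 7 [restock_request -> priority_ship]; rule 10 [stock_available & shipped & carrier_assigned -> address_valid]. ⇒ new: order_received, split_shipment, priority_ship, address_valid.
[2] rule 11 [order_received & packed & stock_low -> payment_cleared]. ⇒ new: payment_cleared.
[3] rule 2 [payment_cleared & priority_ship -> labeled]. ⇒ new: labeled.
[4] rule 8 [labeled & address_valid -> route_local]. ⇒ new: route_local.
Derived: priority_ship (round 1), address_valid (round 1), labeled (round 3). notify_customer never appears in any round.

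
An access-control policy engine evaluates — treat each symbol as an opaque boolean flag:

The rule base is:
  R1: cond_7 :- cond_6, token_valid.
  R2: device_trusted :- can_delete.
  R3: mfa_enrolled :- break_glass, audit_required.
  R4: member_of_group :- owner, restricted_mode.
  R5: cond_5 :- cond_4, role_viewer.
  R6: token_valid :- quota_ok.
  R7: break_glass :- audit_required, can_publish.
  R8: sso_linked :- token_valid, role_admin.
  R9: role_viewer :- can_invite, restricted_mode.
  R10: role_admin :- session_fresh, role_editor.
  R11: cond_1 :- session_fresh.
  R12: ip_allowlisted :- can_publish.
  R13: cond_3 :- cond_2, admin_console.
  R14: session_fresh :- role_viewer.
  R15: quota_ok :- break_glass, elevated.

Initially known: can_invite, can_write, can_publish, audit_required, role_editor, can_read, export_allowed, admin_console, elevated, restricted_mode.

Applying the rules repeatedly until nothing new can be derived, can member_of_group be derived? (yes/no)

no

[1] R7 [break_glass :- audit_required, can_publish.]; R9 [role_viewer :- can_invite, restricted_mode.]; R12 [ip_allowlisted :- can_publish.]. ⇒ new: break_glass, role_viewer, ip_allowlisted.
[2] R3 [mfa_enrolled :- break_glass, audit_required.]; R14 [session_fresh :- role_viewer.]; R15 [quota_ok :- break_glass, elevated.]. ⇒ new: mfa_enrolled, session_fresh, quota_ok.
[3] R6 [token_valid :- quota_ok.]; R10 [role_admin :- session_fresh, role_editor.]; R11 [cond_1 :- session_fresh.]. ⇒ new: token_valid, role_admin, cond_1.
[4] R8 [sso_linked :- token_valid, role_admin.]. ⇒ new: sso_linked.
Fixed point reached. member_of_group is concluded only by R4; R4 needs owner (never derived).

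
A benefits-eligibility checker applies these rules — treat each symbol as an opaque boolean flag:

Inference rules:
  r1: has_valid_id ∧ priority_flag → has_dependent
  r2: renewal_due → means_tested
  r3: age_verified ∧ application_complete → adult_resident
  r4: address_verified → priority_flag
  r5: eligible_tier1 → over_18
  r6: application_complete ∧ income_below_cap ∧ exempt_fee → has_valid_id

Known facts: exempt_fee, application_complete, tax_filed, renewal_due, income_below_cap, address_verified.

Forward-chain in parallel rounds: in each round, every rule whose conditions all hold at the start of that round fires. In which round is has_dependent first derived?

Round 1: r2 [renewal_due → means_tested]; r4 [address_verified → priority_flag]; r6 [application_complete ∧ income_below_cap ∧ exempt_fee → has_valid_id]. Adds means_tested, priority_flag, has_valid_id.
Round 2: r1 [has_valid_id ∧ priority_flag → has_dependent]. Adds has_dependent.
has_dependent first appears in round 2.

2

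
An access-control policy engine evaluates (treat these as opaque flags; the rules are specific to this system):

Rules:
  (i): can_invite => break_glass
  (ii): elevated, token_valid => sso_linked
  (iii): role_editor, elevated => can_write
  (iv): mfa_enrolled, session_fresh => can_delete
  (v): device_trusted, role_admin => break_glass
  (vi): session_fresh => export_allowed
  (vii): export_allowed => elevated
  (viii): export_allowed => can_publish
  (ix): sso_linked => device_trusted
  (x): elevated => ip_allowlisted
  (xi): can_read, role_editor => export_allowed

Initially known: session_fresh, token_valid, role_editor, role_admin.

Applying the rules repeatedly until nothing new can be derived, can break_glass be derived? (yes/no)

Round 1: (vi) [session_fresh => export_allowed]. Adds export_allowed.
Round 2: (vii) [export_allowed => elevated]; (viii) [export_allowed => can_publish]. Adds elevated, can_publish.
Round 3: (ii) [elevated, token_valid => sso_linked]; (iii) [role_editor, elevated => can_write]; (x) [elevated => ip_allowlisted]. Adds sso_linked, can_write, ip_allowlisted.
Round 4: (ix) [sso_linked => device_trusted]. Adds device_trusted.
Round 5: (v) [device_trusted, role_admin => break_glass]. Adds break_glass.
break_glass appears in round 5, so it is derivable.

yes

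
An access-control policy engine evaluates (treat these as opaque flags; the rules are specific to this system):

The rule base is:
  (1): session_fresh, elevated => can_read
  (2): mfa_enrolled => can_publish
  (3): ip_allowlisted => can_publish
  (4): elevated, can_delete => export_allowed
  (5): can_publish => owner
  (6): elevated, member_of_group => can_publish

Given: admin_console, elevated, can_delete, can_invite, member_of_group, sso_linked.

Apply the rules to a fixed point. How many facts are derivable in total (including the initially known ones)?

9

Round 1 fires (4), (6), giving export_allowed, can_publish.
Round 2 fires (5), giving owner.
Closure: {admin_console, can_delete, can_invite, can_publish, elevated, export_allowed, member_of_group, owner, sso_linked} — 9 facts.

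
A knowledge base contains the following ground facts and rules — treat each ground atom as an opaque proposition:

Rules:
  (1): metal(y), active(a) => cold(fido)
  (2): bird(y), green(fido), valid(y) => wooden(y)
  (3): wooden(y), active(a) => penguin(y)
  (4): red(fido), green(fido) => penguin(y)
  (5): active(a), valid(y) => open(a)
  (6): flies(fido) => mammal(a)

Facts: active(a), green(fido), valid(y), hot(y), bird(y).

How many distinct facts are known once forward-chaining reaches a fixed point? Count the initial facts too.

Round 1: (2) [bird(y), green(fido), valid(y) => wooden(y)]; (5) [active(a), valid(y) => open(a)]. Adds wooden(y), open(a).
Round 2: (3) [wooden(y), active(a) => penguin(y)]. Adds penguin(y).
Closure: {active(a), bird(y), green(fido), hot(y), open(a), penguin(y), valid(y), wooden(y)} — 8 facts.

8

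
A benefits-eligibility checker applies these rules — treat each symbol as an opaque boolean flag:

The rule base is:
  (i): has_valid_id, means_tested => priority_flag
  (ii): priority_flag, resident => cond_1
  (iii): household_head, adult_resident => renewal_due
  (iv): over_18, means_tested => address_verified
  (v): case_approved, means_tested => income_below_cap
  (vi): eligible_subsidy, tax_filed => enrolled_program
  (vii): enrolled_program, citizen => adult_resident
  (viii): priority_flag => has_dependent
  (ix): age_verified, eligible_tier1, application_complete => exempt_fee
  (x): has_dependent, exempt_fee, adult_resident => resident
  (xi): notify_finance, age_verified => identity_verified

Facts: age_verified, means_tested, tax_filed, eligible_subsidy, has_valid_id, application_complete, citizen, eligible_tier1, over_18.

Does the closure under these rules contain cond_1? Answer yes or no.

yes

Round 1 fires (i), (iv), (vi), (ix), giving priority_flag, address_verified, enrolled_program, exempt_fee.
Round 2 fires (vii), (viii), giving adult_resident, has_dependent.
Round 3 fires (x), giving resident.
Round 4 fires (ii), giving cond_1.
cond_1 appears in round 4, so it is derivable.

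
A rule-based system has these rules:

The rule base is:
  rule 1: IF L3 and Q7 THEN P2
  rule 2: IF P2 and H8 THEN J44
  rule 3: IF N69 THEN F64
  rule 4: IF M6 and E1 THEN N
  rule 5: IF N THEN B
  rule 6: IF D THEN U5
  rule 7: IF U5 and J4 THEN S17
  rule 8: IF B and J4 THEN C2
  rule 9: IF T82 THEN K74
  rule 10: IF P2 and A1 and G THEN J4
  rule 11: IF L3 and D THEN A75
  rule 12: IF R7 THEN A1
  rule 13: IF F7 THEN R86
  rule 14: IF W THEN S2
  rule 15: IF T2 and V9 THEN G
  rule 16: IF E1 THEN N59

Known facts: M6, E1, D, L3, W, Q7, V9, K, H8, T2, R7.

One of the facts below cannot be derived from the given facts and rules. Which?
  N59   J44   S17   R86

R86

Round 1: rule 1 [IF L3 and Q7 THEN P2]; rule 4 [IF M6 and E1 THEN N]; rule 6 [IF D THEN U5]; rule 11 [IF L3 and D THEN A75]; rule 12 [IF R7 THEN A1]; rule 14 [IF W THEN S2]; rule 15 [IF T2 and V9 THEN G]; rule 16 [IF E1 THEN N59]. New: P2, N, U5, A75, A1, S2, G, N59.
Round 2: rule 2 [IF P2 and H8 THEN J44]; rule 5 [IF N THEN B]; rule 10 [IF P2 and A1 and G THEN J4]. New: J44, B, J4.
Round 3: rule 7 [IF U5 and J4 THEN S17]; rule 8 [IF B and J4 THEN C2]. New: S17, C2.
Derived: J44 (round 2), N59 (round 1), S17 (round 3). R86 never appears in any round.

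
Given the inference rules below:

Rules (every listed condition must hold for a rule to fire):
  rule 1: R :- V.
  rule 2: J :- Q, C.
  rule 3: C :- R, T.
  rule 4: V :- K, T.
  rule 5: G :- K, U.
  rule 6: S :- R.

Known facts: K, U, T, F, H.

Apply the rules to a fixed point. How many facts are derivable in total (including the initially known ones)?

10

Round 1: rule 4 [V :- K, T.]; rule 5 [G :- K, U.]. Adds V, G.
Round 2: rule 1 [R :- V.]. Adds R.
Round 3: rule 3 [C :- R, T.]; rule 6 [S :- R.]. Adds C, S.
Closure: {C, F, G, H, K, R, S, T, U, V} — 10 facts.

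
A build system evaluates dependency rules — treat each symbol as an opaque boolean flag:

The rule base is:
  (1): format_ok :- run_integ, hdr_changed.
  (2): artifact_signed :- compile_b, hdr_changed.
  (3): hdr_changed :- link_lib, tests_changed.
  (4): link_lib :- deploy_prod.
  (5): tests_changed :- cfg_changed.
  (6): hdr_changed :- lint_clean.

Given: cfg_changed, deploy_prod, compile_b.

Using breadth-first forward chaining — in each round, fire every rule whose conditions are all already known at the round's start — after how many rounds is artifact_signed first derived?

3

Round 1: (4) [link_lib :- deploy_prod.]; (5) [tests_changed :- cfg_changed.]. Adds link_lib, tests_changed.
Round 2: (3) [hdr_changed :- link_lib, tests_changed.]. Adds hdr_changed.
Round 3: (2) [artifact_signed :- compile_b, hdr_changed.]. Adds artifact_signed.
artifact_signed first appears in round 3.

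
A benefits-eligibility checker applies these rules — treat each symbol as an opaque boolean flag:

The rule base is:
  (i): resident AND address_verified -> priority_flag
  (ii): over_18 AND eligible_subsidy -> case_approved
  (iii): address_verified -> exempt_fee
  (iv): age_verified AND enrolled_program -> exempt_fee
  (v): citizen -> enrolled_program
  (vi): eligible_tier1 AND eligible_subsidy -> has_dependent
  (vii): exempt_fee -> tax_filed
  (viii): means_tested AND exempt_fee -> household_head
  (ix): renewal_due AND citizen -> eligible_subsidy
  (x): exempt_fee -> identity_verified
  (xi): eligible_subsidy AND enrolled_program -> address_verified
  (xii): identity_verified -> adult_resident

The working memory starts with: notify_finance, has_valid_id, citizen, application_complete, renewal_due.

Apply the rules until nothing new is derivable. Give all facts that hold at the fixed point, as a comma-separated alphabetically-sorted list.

address_verified, adult_resident, application_complete, citizen, eligible_subsidy, enrolled_program, exempt_fee, has_valid_id, identity_verified, notify_finance, renewal_due, tax_filed

[1] (v) [citizen -> enrolled_program]; (ix) [renewal_due AND citizen -> eligible_subsidy]. ⇒ new: enrolled_program, eligible_subsidy.
[2] (xi) [eligible_subsidy AND enrolled_program -> address_verified]. ⇒ new: address_verified.
[3] (iii) [address_verified -> exempt_fee]. ⇒ new: exempt_fee.
[4] (vii) [exempt_fee -> tax_filed]; (x) [exempt_fee -> identity_verified]. ⇒ new: tax_filed, identity_verified.
[5] (xii) [identity_verified -> adult_resident]. ⇒ new: adult_resident.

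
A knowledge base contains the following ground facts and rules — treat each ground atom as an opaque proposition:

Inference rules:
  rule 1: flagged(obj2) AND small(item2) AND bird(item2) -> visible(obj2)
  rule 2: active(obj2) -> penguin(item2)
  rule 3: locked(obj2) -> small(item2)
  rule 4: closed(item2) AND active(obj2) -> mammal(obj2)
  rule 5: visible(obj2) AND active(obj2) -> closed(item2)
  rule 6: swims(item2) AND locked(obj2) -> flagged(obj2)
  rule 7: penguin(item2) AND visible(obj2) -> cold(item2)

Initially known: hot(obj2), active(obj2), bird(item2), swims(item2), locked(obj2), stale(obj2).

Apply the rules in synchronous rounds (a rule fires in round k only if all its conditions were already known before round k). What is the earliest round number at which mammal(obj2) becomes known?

Round 1: rule 2 [active(obj2) -> penguin(item2)]; rule 3 [locked(obj2) -> small(item2)]; rule 6 [swims(item2) AND locked(obj2) -> flagged(obj2)]. Adds penguin(item2), small(item2), flagged(obj2).
Round 2: rule 1 [flagged(obj2) AND small(item2) AND bird(item2) -> visible(obj2)]. Adds visible(obj2).
Round 3: rule 5 [visible(obj2) AND active(obj2) -> closed(item2)]; rule 7 [penguin(item2) AND visible(obj2) -> cold(item2)]. Adds closed(item2), cold(item2).
Round 4: rule 4 [closed(item2) AND active(obj2) -> mammal(obj2)]. Adds mammal(obj2).
mammal(obj2) first appears in round 4.

4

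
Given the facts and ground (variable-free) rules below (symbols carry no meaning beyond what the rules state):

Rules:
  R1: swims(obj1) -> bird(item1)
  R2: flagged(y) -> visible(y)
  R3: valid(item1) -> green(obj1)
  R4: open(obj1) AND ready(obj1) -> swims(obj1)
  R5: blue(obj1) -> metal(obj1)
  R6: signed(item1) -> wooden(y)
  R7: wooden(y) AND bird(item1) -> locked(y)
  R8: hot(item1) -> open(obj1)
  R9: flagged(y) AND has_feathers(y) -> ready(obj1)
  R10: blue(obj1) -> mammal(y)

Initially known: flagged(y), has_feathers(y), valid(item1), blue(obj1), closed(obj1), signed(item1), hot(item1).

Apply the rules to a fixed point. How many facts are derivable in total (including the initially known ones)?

Round 1: R2 [flagged(y) -> visible(y)]; R3 [valid(item1) -> green(obj1)]; R5 [blue(obj1) -> metal(obj1)]; R6 [signed(item1) -> wooden(y)]; R8 [hot(item1) -> open(obj1)]; R9 [flagged(y) AND has_feathers(y) -> ready(obj1)]; R10 [blue(obj1) -> mammal(y)]. New: visible(y), green(obj1), metal(obj1), wooden(y), open(obj1), ready(obj1), mammal(y).
Round 2: R4 [open(obj1) AND ready(obj1) -> swims(obj1)]. New: swims(obj1).
Round 3: R1 [swims(obj1) -> bird(item1)]. New: bird(item1).
Round 4: R7 [wooden(y) AND bird(item1) -> locked(y)]. New: locked(y).
Closure: {bird(item1), blue(obj1), closed(obj1), flagged(y), green(obj1), has_feathers(y), hot(item1), locked(y), mammal(y), metal(obj1), open(obj1), ready(obj1), signed(item1), swims(obj1), valid(item1), visible(y), wooden(y)} — 17 facts.

17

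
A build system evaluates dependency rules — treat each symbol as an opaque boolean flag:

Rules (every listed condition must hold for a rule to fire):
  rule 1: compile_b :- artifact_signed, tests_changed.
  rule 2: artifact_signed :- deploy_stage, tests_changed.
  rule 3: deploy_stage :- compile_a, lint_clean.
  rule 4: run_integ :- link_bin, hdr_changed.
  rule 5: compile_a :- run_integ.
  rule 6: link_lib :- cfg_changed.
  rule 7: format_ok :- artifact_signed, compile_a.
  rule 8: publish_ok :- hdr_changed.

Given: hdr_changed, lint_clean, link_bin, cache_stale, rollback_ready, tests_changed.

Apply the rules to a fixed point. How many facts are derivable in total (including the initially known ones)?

13

[1] rule 4 [run_integ :- link_bin, hdr_changed.]; rule 8 [publish_ok :- hdr_changed.]. ⇒ new: run_integ, publish_ok.
[2] rule 5 [compile_a :- run_integ.]. ⇒ new: compile_a.
[3] rule 3 [deploy_stage :- compile_a, lint_clean.]. ⇒ new: deploy_stage.
[4] rule 2 [artifact_signed :- deploy_stage, tests_changed.]. ⇒ new: artifact_signed.
[5] rule 1 [compile_b :- artifact_signed, tests_changed.]; rule 7 [format_ok :- artifact_signed, compile_a.]. ⇒ new: compile_b, format_ok.
Closure: {artifact_signed, cache_stale, compile_a, compile_b, deploy_stage, format_ok, hdr_changed, link_bin, lint_clean, publish_ok, rollback_ready, run_integ, tests_changed} — 13 facts.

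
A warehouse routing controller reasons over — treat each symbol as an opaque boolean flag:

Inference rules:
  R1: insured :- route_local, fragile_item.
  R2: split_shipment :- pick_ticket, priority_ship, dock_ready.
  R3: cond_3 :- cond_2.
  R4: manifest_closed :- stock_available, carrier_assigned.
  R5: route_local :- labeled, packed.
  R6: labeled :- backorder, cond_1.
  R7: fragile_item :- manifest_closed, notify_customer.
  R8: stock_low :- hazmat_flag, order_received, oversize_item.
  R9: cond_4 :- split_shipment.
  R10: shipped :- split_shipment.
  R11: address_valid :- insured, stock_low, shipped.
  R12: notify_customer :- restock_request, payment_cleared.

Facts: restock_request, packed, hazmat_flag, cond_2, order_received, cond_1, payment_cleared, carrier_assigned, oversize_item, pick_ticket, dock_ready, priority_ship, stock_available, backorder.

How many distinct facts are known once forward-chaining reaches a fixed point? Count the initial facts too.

[1] R2 [split_shipment :- pick_ticket, priority_ship, dock_ready.]; R3 [cond_3 :- cond_2.]; R4 [manifest_closed :- stock_available, carrier_assigned.]; R6 [labeled :- backorder, cond_1.]; R8 [stock_low :- hazmat_flag, order_received, oversize_item.]; R12 [notify_customer :- restock_request, payment_cleared.]. ⇒ new: split_shipment, cond_3, manifest_closed, labeled, stock_low, notify_customer.
[2] R5 [route_local :- labeled, packed.]; R7 [fragile_item :- manifest_closed, notify_customer.]; R9 [cond_4 :- split_shipment.]; R10 [shipped :- split_shipment.]. ⇒ new: route_local, fragile_item, cond_4, shipped.
[3] R1 [insured :- route_local, fragile_item.]. ⇒ new: insured.
[4] R11 [address_valid :- insured, stock_low, shipped.]. ⇒ new: address_valid.
Closure: {address_valid, backorder, carrier_assigned, cond_1, cond_2, cond_3, cond_4, dock_ready, fragile_item, hazmat_flag, insured, labeled, manifest_closed, notify_customer, order_received, oversize_item, packed, payment_cleared, pick_ticket, priority_ship, restock_request, route_local, shipped, split_shipment, stock_available, stock_low} — 26 facts.

26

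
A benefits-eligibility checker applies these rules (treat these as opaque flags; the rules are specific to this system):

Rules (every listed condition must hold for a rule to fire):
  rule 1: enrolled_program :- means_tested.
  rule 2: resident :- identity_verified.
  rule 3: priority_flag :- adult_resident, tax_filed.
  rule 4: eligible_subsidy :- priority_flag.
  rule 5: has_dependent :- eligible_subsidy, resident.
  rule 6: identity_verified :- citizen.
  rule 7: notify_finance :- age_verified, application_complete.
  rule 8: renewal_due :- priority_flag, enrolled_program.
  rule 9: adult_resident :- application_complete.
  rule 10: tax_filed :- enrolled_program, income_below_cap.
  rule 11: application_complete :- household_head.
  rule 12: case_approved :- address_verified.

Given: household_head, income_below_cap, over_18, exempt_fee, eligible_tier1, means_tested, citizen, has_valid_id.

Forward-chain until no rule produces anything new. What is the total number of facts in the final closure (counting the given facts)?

Round 1 fires rule 1, rule 6, rule 11, giving enrolled_program, identity_verified, application_complete.
Round 2 fires rule 2, rule 9, rule 10, giving resident, adult_resident, tax_filed.
Round 3 fires rule 3, giving priority_flag.
Round 4 fires rule 4, rule 8, giving eligible_subsidy, renewal_due.
Round 5 fires rule 5, giving has_dependent.
Closure: {adult_resident, application_complete, citizen, eligible_subsidy, eligible_tier1, enrolled_program, exempt_fee, has_dependent, has_valid_id, household_head, identity_verified, income_below_cap, means_tested, over_18, priority_flag, renewal_due, resident, tax_filed} — 18 facts.

18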